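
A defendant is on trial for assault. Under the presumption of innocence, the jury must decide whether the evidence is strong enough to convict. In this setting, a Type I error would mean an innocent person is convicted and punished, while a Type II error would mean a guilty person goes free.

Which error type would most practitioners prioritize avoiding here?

Type I error

The Type I consequence (an innocent person is convicted and punished) is more severe than the Type II consequence (a guilty person goes free).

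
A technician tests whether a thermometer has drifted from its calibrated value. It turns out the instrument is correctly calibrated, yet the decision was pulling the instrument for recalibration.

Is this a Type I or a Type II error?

The null hypothesis here is that the instrument is correctly calibrated.
'Pulling the instrument for recalibration' corresponds to rejecting H₀.
H₀ was rejected but H₀ is true — a Type I error (false positive).

Type I error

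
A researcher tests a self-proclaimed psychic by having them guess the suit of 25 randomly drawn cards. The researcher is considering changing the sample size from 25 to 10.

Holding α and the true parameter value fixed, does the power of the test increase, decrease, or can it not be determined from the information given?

With less data the test statistic is noisier; under Ha, more outcomes land inside the acceptance region.
Since power = 1 − β and β increases, power decreases.

It decreases.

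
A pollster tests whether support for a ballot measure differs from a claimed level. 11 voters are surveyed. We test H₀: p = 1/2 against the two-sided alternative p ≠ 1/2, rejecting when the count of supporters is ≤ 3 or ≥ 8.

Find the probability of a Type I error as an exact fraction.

29/128

Under H₀, K ~ Binomial(11, 1/2); α is the probability of landing in either tail, P(K ≤ 3) + P(K ≥ 8).
By symmetry, α = 2·P(K ≤ 3) = 2·(1 + 11 + 55 + 165)/2048 = 464/2048 = 29/128.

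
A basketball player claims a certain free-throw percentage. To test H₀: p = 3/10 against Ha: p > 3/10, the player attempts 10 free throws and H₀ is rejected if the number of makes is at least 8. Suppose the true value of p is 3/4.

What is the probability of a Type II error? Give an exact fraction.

124363/262144

β = P(fail to reject H₀ | Ha true) = P(K ≤ 7 | p = 3/4), K ~ Binomial(10, 3/4).
Equivalently, β = 1 − P(K ≥ 8) = 124363/262144.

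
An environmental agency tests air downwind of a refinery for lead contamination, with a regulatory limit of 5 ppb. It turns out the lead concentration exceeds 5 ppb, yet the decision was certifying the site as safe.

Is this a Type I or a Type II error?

Type II error

The null hypothesis here is that the lead concentration is at or below 5 ppb (safe).
'Certifying the site as safe' corresponds to failing to reject H₀.
H₀ was not rejected but H₀ is false — a Type II error (false negative).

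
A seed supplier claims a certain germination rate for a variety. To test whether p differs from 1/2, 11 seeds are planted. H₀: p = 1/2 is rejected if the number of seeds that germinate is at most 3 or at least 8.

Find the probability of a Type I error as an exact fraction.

29/128

Under H₀, S ~ Binomial(11, 1/2); α is the probability of landing in either tail, P(S ≤ 3) + P(S ≥ 8).
Each tail has probability (1 + 11 + 55 + 165)/2048; doubling gives α = 464/2048 = 29/128.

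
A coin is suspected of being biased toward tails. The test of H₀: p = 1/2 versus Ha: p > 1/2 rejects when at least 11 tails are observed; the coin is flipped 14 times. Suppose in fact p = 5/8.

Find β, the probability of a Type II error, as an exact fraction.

A Type II error is failing to reject when Ha holds: with p = 5/8, β = P(Y ≤ 10).
Summing C(14,j)·(5/8)^j·(3/8)^{14-j} for j = 0..10 gives 1830419739927/2199023255552.

1830419739927/2199023255552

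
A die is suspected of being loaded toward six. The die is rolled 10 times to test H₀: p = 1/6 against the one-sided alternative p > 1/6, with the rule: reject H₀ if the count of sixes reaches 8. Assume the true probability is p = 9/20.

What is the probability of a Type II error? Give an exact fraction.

A Type II error is failing to reject when Ha holds: with p = 9/20, β = P(K ≤ 7).
Adding the binomial probabilities P(K=0)+…+P(K=7) at p = 9/20 gives 2489876891491/2560000000000.

2489876891491/2560000000000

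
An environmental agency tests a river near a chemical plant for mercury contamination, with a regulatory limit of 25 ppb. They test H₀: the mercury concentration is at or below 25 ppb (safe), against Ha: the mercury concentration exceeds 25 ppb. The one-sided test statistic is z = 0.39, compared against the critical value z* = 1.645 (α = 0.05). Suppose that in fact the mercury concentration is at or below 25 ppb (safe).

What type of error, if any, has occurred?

Since z = 0.39 ≤ z* = 1.645, H₀ is not rejected.
H₀ is true (actually the mercury concentration is at or below 25 ppb (safe)).
The decision matches the true state — no error.

No error (correct decision).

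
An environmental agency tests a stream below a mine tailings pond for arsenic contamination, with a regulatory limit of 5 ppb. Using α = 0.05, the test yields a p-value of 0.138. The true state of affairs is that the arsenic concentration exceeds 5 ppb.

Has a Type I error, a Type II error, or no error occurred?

The conventional null hypothesis is that the arsenic concentration is at or below 5 ppb (safe).
Since p = 0.138 ≥ α = 0.05, H₀ is not rejected.
H₀ is false (actually the arsenic concentration exceeds 5 ppb).
Failing to reject a false H₀ is a Type II error.

Type II error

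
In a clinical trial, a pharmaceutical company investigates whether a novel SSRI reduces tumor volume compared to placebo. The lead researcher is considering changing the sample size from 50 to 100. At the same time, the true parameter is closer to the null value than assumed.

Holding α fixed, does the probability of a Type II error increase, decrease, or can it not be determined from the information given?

Cannot be determined from the information given.

The first change alone would make β decrease; the second alone would make β increase. Which effect dominates depends on the magnitudes, which are not given.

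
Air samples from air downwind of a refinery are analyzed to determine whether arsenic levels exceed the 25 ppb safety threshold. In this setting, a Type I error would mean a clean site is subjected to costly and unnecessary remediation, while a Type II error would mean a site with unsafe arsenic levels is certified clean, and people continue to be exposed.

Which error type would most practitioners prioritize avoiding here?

Type II error

The Type II consequence (a site with unsafe arsenic levels is certified clean, and people continue to be exposed) is more severe than the Type I consequence (a clean site is subjected to costly and unnecessary remediation).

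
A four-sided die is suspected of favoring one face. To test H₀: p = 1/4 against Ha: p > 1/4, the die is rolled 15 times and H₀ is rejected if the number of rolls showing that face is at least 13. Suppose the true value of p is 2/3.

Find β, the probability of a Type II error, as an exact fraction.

13210219/14348907

A Type II error is failing to reject when Ha holds: with p = 2/3, β = P(Y ≤ 12).
Summing C(15,j)·(2/3)^j·(1/3)^{15-j} for j = 0..12 gives 13210219/14348907.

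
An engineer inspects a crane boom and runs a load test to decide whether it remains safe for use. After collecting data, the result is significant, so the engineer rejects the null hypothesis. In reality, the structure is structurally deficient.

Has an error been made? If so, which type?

Neither — the decision is correct.

The conventional null hypothesis here is that the structure meets the required load capacity (safe).
The test rejected a false H₀ — the decision matches the true state.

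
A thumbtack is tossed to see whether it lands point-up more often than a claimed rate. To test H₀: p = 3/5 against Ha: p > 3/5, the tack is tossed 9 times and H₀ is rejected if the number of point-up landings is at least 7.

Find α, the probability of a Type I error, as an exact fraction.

452709/1953125

Under H₀, Y ~ Binomial(9, 3/5), and α = P(Y ≥ 7).
Adding the binomial terms for j = 7 through 9 with p = 3/5 yields 452709/1953125.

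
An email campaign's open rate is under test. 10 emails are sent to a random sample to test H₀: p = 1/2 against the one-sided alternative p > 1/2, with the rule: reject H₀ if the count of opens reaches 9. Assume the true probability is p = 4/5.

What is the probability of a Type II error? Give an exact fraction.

6095609/9765625

β = P(fail to reject H₀ | Ha true) = P(X ≤ 8 | p = 4/5), X ~ Binomial(10, 4/5).
Summing C(10,j)·(4/5)^j·(1/5)^{10-j} for j = 0..8 gives 6095609/9765625.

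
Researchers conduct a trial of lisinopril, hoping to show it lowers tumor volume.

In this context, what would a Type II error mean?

With the conventional null hypothesis that the drug has no effect on tumor volume:
A Type II error is failing to reject H₀ when H₀ is false.
Here that means concluding there is insufficient evidence that the drug works when actually the drug lowers tumor volume.

A Type II error would mean concluding that the drug has no effect on tumor volume (or at least failing to establish that the drug lowers tumor volume) when in fact the drug lowers tumor volume.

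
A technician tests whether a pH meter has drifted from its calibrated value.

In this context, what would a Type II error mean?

With the conventional null hypothesis that the instrument is correctly calibrated:
A Type II error is failing to reject H₀ when H₀ is false.
Here that means leaving the instrument in service when actually the instrument has drifted out of calibration.

A Type II error would mean concluding that the instrument is correctly calibrated (or at least failing to establish that the instrument has drifted out of calibration) when in fact the instrument has drifted out of calibration.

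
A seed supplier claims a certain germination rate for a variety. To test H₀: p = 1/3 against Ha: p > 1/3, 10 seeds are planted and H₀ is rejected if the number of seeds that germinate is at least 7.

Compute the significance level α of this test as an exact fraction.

43/2187

The Type I error probability is α = P(S ≥ 7) computed under H₀, where S ~ Binomial(10, 1/3).
P(S ≥ 7) = Σ_{j=7}^{10} C(10,j)·(1/3)^j·(2/3)^{10-j} = 43/2187.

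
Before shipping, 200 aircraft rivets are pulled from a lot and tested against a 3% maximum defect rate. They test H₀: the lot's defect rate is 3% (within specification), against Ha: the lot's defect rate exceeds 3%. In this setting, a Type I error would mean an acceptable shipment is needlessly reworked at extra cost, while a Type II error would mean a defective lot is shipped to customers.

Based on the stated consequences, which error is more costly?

Type II error

The Type II consequence (a defective lot is shipped to customers) is more severe than the Type I consequence (an acceptable shipment is needlessly reworked at extra cost).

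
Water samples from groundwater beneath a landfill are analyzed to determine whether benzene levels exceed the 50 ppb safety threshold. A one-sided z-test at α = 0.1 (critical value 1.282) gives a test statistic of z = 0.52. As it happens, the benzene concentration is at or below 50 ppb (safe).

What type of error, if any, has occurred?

The conventional null hypothesis is that the benzene concentration is at or below 50 ppb (safe).
Since z = 0.52 ≤ z* = 1.282, H₀ is not rejected.
H₀ is true (actually the benzene concentration is at or below 50 ppb (safe)).
The decision matches the true state — no error.

Neither — the decision is correct.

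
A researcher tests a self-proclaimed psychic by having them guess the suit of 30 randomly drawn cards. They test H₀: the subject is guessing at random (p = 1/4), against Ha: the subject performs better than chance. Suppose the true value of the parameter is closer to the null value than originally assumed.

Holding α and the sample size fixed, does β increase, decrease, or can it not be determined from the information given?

It increases.

A smaller departure from H₀ means the test statistic under Ha is distributed closer to where it would be under H₀; rejection becomes less likely.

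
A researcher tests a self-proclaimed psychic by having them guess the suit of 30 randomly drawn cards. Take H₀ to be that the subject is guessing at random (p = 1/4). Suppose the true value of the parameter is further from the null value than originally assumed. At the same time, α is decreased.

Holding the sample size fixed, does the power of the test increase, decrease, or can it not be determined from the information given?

The first change alone would make β decrease; the second alone would make β increase. Which effect dominates depends on the magnitudes, which are not given.
Since power = 1 − β, the effect on power is likewise indeterminate.

Cannot be determined from the information given.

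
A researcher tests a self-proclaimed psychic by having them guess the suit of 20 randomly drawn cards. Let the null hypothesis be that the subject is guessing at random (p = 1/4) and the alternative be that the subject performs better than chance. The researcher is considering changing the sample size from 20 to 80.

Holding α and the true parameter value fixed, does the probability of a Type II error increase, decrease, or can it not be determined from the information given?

More data shrinks sampling variability; the test statistic under Ha concentrates further from the null value, making rejection more likely.

It decreases.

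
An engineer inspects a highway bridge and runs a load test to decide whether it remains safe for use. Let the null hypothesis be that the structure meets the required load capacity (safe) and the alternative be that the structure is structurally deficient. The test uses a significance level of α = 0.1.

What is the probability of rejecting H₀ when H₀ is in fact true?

0.1

The significance level α is, by definition, the probability of a Type I error — P(reject H₀ | H₀ true).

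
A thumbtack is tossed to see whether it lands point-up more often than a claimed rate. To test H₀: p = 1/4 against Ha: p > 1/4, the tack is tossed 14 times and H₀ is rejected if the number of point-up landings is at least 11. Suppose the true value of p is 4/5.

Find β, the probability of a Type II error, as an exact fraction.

Under the alternative p = 4/5, Y ~ Binomial(14, 4/5); β is the probability the test does not reject, P(Y < 11).
Summing C(14,j)·(4/5)^j·(1/5)^{14-j} for j = 0..10 gives 1842102761/6103515625.

1842102761/6103515625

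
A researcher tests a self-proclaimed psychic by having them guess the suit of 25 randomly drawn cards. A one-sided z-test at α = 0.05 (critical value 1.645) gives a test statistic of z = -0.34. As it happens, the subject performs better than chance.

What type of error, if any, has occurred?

Type II error

The conventional null hypothesis is that the subject is guessing at random (p = 1/4).
Since z = -0.34 ≤ z* = 1.645, H₀ is not rejected.
H₀ is false (actually the subject performs better than chance).
Failing to reject a false H₀ is a Type II error.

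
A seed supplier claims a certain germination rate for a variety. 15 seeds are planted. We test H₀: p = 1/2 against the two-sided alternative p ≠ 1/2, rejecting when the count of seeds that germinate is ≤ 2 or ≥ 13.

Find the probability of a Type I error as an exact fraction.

α = P(K ≤ 2 or K ≥ 13 | p = 1/2), K ~ Binomial(15, 1/2).
By symmetry, α = 2·P(K ≤ 2) = 2·(1 + 15 + 105)/32768 = 242/32768 = 121/16384.

121/16384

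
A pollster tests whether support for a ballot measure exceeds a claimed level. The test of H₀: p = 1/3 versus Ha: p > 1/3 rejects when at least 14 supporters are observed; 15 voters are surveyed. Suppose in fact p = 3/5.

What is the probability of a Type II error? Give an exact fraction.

30359740148/30517578125

Under the alternative p = 3/5, K ~ Binomial(15, 3/5); β is the probability the test does not reject, P(K < 14).
Adding the binomial probabilities P(K=0)+…+P(K=13) at p = 3/5 gives 30359740148/30517578125.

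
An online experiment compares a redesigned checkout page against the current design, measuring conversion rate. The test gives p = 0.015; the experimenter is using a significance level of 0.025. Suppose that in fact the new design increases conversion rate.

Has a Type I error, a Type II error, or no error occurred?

The conventional null hypothesis is that the new design has no effect on conversion rate.
Since p = 0.015 < α = 0.025, H₀ is rejected.
H₀ is false (actually the new design increases conversion rate).
The decision matches the true state — no error.

Neither — the decision is correct.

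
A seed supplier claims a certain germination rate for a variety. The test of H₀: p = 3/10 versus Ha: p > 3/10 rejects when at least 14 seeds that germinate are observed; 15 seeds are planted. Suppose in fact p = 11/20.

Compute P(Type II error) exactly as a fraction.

16356278262148423407/16384000000000000000

Under the alternative p = 11/20, X ~ Binomial(15, 11/20); β is the probability the test does not reject, P(X < 14).
Equivalently, β = 1 − P(X ≥ 14) = 16356278262148423407/16384000000000000000.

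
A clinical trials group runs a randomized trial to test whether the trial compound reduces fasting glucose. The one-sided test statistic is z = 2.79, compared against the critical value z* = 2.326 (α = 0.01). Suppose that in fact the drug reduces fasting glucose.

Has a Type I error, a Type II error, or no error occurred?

No error — this is a correct decision.

The conventional null hypothesis is that the drug has no effect on fasting glucose.
Since z = 2.79 > z* = 2.326, H₀ is rejected.
H₀ is false (actually the drug reduces fasting glucose).
The decision matches the true state — no error.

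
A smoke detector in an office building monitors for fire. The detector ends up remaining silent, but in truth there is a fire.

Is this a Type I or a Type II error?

Type II error

The null hypothesis here is that there is no fire.
'Remaining silent' corresponds to failing to reject H₀.
H₀ was not rejected but H₀ is false — a Type II error (false negative).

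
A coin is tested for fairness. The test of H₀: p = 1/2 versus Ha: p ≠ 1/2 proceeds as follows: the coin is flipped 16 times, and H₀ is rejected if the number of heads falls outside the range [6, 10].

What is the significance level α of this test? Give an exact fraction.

Under H₀, X ~ Binomial(16, 1/2); α is the probability of landing in either tail, P(X ≤ 5) + P(X ≥ 11).
By symmetry, α = 2·P(X ≤ 5) = 2·(1 + 16 + 120 + 560 + 1820 + 4368)/65536 = 13770/65536 = 6885/32768.

6885/32768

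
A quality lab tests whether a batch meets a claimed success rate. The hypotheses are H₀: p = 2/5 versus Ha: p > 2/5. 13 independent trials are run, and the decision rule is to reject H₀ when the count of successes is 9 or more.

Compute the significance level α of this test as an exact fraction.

7833088/244140625

Under H₀, X ~ Binomial(13, 2/5), and α = P(X ≥ 9).
Adding the binomial terms for j = 9 through 13 with p = 2/5 yields 7833088/244140625.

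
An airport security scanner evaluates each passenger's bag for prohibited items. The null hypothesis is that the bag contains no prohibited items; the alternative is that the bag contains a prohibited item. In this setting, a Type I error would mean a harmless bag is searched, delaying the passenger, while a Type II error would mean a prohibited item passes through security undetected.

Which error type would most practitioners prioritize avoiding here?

Type II error

The Type II consequence (a prohibited item passes through security undetected) is more severe than the Type I consequence (a harmless bag is searched, delaying the passenger).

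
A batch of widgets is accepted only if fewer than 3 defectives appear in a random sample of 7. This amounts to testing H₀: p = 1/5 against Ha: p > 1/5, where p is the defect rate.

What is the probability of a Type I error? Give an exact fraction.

Under H₀, X ~ Binomial(7, 1/5); the Type I error rate is P(X ≥ 3).
α = 1 − P(X ≤ 2) = 1 − 13312/15625 = 2313/15625.

2313/15625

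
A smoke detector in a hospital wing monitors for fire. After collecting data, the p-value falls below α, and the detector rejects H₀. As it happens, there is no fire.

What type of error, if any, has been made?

The conventional null hypothesis here is that there is no fire.
H₀ was rejected, but H₀ is actually true.
Rejecting a true null hypothesis is a Type I error (false positive).

Type I error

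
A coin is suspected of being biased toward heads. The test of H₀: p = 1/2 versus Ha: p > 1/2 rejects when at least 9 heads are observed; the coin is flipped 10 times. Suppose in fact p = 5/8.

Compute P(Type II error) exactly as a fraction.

Under the alternative p = 5/8, X ~ Binomial(10, 5/8); β is the probability the test does not reject, P(X < 9).
Summing C(10,j)·(5/8)^j·(3/8)^{10-j} for j = 0..8 gives 1005382449/1073741824.

1005382449/1073741824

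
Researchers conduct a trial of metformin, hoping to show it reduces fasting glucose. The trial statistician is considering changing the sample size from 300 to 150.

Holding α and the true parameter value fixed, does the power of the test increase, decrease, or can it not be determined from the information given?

It decreases.

Reducing n widens both sampling distributions, so the test has less ability to distinguish Ha from H₀.
Since power = 1 − β and β increases, power decreases.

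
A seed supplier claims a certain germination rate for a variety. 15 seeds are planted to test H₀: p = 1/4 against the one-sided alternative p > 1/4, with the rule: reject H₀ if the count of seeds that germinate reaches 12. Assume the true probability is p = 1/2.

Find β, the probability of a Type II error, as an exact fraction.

Under the alternative p = 1/2, S ~ Binomial(15, 1/2); β is the probability the test does not reject, P(S < 12).
Summing C(15,j)·(1/2)^j·(1/2)^{15-j} for j = 0..11 gives 503/512.

503/512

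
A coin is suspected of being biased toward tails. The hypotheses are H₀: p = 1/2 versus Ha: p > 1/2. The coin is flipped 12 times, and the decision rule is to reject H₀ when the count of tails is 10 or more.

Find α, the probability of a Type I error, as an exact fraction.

79/4096

Under H₀, S ~ Binomial(12, 1/2), and α = P(S ≥ 10).
That's C(12,10) + C(12,11) + C(12,12) over 2^12, i.e. (66 + 12 + 1)/4096 = 79/4096.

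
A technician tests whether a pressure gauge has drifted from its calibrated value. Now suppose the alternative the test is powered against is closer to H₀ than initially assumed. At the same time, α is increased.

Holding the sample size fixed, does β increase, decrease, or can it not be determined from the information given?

The first change alone would make β increase; the second alone would make β decrease. Which effect dominates depends on the magnitudes, which are not given.

Cannot be determined from the information given.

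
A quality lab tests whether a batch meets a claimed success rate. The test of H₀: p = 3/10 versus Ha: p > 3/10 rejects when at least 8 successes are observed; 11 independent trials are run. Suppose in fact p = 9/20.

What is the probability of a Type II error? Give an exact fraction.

4807868226029/5120000000000

Under the alternative p = 9/20, K ~ Binomial(11, 9/20); β is the probability the test does not reject, P(K < 8).
Equivalently, β = 1 − P(K ≥ 8) = 4807868226029/5120000000000.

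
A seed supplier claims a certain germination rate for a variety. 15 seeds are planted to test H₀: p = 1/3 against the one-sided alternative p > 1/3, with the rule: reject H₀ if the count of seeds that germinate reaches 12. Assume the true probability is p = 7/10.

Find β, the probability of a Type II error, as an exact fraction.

A Type II error is failing to reject when Ha holds: with p = 7/10, β = P(K ≤ 11).
Equivalently, β = 1 − P(K ≥ 12) = 87891509014119/125000000000000.

87891509014119/125000000000000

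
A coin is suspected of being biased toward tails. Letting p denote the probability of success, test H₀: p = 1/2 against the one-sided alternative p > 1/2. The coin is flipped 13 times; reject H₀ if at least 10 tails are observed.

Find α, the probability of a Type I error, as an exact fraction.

Under H₀, Y ~ Binomial(13, 1/2), and α = P(Y ≥ 10).
That's C(13,10) + C(13,11) + C(13,12) + C(13,13) over 2^13, i.e. (286 + 78 + 13 + 1)/8192 = 378/8192 = 189/4096.

189/4096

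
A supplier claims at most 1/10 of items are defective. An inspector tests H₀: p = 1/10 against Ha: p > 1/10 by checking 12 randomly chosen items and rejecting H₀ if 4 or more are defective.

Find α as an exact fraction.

5127494033/200000000000

The significance level is the probability, assuming p = 1/10, of seeing 4 or more defectives in 12 draws.
Computing the lower-tail complement: 1 − 194872505967/200000000000 = 5127494033/200000000000.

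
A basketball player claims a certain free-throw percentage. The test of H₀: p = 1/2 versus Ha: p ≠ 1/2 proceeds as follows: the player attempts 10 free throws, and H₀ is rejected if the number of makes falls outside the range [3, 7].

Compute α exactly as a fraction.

7/64

Under H₀, Y ~ Binomial(10, 1/2); α is the probability of landing in either tail, P(Y ≤ 2) + P(Y ≥ 8).
By symmetry, α = 2·P(Y ≤ 2) = 2·(1 + 10 + 45)/1024 = 112/1024 = 7/64.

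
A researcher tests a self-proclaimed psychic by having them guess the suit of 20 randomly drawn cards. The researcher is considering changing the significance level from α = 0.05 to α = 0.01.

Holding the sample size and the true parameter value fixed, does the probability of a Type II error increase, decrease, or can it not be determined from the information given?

It increases.

Tightening α shrinks the rejection region. When Ha holds, fewer sample outcomes clear the stricter threshold, so more fall in the acceptance region.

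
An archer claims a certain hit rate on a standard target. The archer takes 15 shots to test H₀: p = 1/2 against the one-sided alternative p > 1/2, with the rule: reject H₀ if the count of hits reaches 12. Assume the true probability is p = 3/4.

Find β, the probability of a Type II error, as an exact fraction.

144609703/268435456

Under the alternative p = 3/4, K ~ Binomial(15, 3/4); β is the probability the test does not reject, P(K < 12).
Summing C(15,j)·(3/4)^j·(1/4)^{15-j} for j = 0..11 gives 144609703/268435456.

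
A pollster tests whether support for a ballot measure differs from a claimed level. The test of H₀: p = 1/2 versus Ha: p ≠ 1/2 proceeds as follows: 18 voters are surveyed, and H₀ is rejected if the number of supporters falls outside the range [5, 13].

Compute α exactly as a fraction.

253/8192

α = P(K ≤ 4 or K ≥ 14 | p = 1/2), K ~ Binomial(18, 1/2).
The two tails are symmetric, so α = 2·(1 + 18 + 153 + 816 + 3060)/2^18 = 8096/262144 = 253/8192.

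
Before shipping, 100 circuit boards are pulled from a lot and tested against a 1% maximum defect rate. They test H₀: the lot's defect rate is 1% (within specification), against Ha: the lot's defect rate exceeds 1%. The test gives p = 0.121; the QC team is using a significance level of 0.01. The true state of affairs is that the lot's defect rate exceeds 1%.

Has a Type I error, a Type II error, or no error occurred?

Since p = 0.121 ≥ α = 0.01, H₀ is not rejected.
H₀ is false (actually the lot's defect rate exceeds 1%).
Failing to reject a false H₀ is a Type II error.

Type II error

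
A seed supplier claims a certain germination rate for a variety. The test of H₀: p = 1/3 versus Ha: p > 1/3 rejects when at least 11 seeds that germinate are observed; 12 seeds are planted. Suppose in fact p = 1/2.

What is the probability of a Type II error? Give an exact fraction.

β = P(fail to reject H₀ | Ha true) = P(K ≤ 10 | p = 1/2), K ~ Binomial(12, 1/2).
Adding the binomial probabilities P(K=0)+…+P(K=10) at p = 1/2 gives 4083/4096.

4083/4096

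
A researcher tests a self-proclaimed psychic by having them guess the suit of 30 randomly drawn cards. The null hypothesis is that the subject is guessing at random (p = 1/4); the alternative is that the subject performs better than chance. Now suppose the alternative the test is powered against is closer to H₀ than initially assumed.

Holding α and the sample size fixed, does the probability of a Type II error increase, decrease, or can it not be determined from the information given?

It increases.

A smaller true effect puts the Ha sampling distribution closer to H₀, so more of it falls in the non-rejection region.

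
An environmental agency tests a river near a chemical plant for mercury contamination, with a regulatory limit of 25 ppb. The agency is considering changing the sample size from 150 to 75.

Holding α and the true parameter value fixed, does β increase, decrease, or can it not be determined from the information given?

It increases.

A smaller sample increases the standard error, so the sampling distributions under H₀ and Ha overlap more.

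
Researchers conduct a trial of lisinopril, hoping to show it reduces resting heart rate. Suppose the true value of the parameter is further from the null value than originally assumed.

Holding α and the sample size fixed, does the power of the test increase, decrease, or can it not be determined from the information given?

The further the true parameter sits from the null value, the more of the Ha sampling distribution falls in the rejection region.
Since power = 1 − β and β decreases, power increases.

It increases.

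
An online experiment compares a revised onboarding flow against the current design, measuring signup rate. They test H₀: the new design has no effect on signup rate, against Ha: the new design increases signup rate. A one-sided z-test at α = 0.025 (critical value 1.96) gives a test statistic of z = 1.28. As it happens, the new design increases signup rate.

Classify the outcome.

Type II error

Since z = 1.28 ≤ z* = 1.96, H₀ is not rejected.
H₀ is false (actually the new design increases signup rate).
Failing to reject a false H₀ is a Type II error.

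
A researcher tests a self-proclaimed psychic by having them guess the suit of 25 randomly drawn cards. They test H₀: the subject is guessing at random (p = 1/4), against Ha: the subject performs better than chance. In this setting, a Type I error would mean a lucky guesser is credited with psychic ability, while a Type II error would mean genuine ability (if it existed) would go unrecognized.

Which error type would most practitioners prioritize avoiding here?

The Type I consequence (a lucky guesser is credited with psychic ability) is more severe than the Type II consequence (genuine ability (if it existed) would go unrecognized).

Type I error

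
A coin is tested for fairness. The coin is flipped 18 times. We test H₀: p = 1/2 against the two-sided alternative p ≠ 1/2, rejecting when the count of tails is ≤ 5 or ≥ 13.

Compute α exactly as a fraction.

Under H₀, X ~ Binomial(18, 1/2); α is the probability of landing in either tail, P(X ≤ 5) + P(X ≥ 13).
The two tails are symmetric, so α = 2·(1 + 18 + 153 + 816 + 3060 + 8568)/2^18 = 25232/262144 = 1577/16384.

1577/16384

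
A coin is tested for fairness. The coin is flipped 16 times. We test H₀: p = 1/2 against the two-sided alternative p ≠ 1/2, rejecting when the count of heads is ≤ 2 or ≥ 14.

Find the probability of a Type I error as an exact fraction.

137/32768

The significance level is the null-hypothesis probability of the rejection region {≤2} ∪ {≥14}.
Each tail has probability (1 + 16 + 120)/65536; doubling gives α = 274/65536 = 137/32768.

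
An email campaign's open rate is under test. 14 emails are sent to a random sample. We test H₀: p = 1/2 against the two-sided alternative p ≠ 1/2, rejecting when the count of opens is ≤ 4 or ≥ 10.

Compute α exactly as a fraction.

The significance level is the null-hypothesis probability of the rejection region {≤4} ∪ {≥10}.
Each tail has probability (1 + 14 + 91 + 364 + 1001)/16384; doubling gives α = 2942/16384 = 1471/8192.

1471/8192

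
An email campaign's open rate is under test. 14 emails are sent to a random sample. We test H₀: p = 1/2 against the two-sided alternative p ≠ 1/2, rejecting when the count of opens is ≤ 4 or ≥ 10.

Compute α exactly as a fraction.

1471/8192

The significance level is the null-hypothesis probability of the rejection region {≤4} ∪ {≥10}.
By symmetry, α = 2·P(Y ≤ 4) = 2·(1 + 14 + 91 + 364 + 1001)/16384 = 2942/16384 = 1471/8192.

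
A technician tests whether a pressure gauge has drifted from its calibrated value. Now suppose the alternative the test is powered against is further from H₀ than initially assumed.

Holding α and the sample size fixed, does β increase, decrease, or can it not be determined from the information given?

A bigger departure from H₀ is easier for the test to detect, so it fails to reject less often.

It decreases.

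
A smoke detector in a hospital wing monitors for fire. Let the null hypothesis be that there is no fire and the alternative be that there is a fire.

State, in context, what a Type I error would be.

A Type I error is rejecting H₀ when H₀ is true.
Here that means sounding the alarm and evacuating the building when actually there is no fire.

A Type I error would mean concluding that there is a fire when in fact there is no fire.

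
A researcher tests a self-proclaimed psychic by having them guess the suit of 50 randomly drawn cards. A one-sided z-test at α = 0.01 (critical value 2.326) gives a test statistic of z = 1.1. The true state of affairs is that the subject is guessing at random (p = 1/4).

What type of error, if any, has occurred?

Neither — the decision is correct.

The conventional null hypothesis is that the subject is guessing at random (p = 1/4).
Since z = 1.1 ≤ z* = 2.326, H₀ is not rejected.
H₀ is true (actually the subject is guessing at random (p = 1/4)).
The decision matches the true state — no error.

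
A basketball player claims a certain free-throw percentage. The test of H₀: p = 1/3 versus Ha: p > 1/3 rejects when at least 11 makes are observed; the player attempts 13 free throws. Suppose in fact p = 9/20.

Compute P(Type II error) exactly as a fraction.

Under the alternative p = 9/20, S ~ Binomial(13, 9/20); β is the probability the test does not reject, P(S < 11).
Equivalently, β = 1 − P(S ≥ 11) = 40790448134932573/40960000000000000.

40790448134932573/40960000000000000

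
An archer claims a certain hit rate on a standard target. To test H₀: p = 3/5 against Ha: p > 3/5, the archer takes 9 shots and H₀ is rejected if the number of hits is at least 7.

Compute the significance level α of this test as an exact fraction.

α = P(reject H₀ | H₀ true) = P(X ≥ 7 | p = 3/5), with X ~ Binomial(9, 3/5).
P(X ≥ 7) = Σ_{j=7}^{9} C(9,j)·(3/5)^j·(2/5)^{9-j} = 452709/1953125.

452709/1953125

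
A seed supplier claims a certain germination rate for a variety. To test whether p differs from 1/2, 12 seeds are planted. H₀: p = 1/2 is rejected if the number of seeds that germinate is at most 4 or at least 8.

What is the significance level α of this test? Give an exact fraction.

The significance level is the null-hypothesis probability of the rejection region {≤4} ∪ {≥8}.
Each tail has probability (1 + 12 + 66 + 220 + 495)/4096; doubling gives α = 1588/4096 = 397/1024.

397/1024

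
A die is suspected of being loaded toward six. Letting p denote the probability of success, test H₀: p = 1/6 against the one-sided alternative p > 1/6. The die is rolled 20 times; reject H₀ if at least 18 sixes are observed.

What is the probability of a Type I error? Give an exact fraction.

α = P(reject H₀ | H₀ true) = P(S ≥ 18 | p = 1/6), with S ~ Binomial(20, 1/6).
Summing C(20,j)(1/6)^j(5/6)^{20−j} for j = 18,…,20 gives 539/406239826673664.

539/406239826673664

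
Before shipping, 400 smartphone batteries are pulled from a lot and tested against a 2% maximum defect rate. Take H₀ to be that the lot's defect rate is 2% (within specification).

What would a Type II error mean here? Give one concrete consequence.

A Type II error would mean concluding that the lot's defect rate is 2% (within specification) (or at least failing to establish that the lot's defect rate exceeds 2%) when in fact the lot's defect rate exceeds 2%. Consequence: defective units reach the field, triggering recalls or failures.

A Type II error is failing to reject H₀ when H₀ is false.
Here that means accepting the lot and shipping it when actually the lot's defect rate exceeds 2%.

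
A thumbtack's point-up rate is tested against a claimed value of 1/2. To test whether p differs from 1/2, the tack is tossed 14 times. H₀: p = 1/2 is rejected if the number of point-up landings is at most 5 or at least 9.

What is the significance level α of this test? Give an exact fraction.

3473/8192

α = P(S ≤ 5 or S ≥ 9 | p = 1/2), S ~ Binomial(14, 1/2).
The two tails are symmetric, so α = 2·(1 + 14 + 91 + 364 + 1001 + 2002)/2^14 = 6946/16384 = 3473/8192.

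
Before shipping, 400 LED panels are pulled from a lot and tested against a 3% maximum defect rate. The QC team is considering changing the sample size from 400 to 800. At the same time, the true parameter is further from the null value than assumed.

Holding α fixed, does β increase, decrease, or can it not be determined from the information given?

It decreases.

More data shrinks sampling variability; the test statistic under Ha concentrates further from the null value, making rejection more likely. The further the true parameter sits from the null value, the more of the Ha sampling distribution falls in the rejection region. Both changes push β in the same direction.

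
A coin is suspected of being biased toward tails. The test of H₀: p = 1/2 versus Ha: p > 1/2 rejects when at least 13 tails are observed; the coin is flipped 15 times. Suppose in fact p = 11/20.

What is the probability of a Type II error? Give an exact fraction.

32418940857512713659/32768000000000000000

β = P(fail to reject H₀ | Ha true) = P(S ≤ 12 | p = 11/20), S ~ Binomial(15, 11/20).
Equivalently, β = 1 − P(S ≥ 13) = 32418940857512713659/32768000000000000000.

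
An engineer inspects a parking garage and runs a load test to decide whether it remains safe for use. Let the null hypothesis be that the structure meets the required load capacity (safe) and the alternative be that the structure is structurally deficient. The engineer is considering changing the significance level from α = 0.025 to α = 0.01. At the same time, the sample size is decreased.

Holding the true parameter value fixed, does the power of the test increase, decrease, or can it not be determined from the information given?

It decreases.

Tightening α shrinks the rejection region. When Ha holds, fewer sample outcomes clear the stricter threshold, so more fall in the acceptance region. A smaller sample increases the standard error, so the sampling distributions under H₀ and Ha overlap more. Both changes push β in the same direction.
Since power = 1 − β and β increases, power decreases.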